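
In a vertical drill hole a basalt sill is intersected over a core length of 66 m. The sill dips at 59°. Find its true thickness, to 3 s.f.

34.0 m

True thickness t = h · cos(dip) = 66 × cos 59°
t = 66 × 0.5150 = 33.993 m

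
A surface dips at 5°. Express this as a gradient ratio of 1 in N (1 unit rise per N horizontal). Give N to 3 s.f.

1 in 11.4

1 : N means tan θ = 1/N, so N = 1/tan 5° = 1/0.0875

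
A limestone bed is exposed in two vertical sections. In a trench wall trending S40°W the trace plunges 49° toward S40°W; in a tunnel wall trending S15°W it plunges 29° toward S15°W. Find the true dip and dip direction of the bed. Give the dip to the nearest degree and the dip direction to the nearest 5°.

true dip 58°, dip direction 265°

Each apparent-dip line lies in the plane. As unit vectors (x east, y north, z up), v₁ plunges 49°→S40°W and v₂ plunges 29°→S15°W.
The plane normal is n = v₁ × v₂ ∝ (-0.394, -0.034, 0.242).
tan δ = √(n_x²+n_y²)/n_z = 0.395/0.242, so δ = 58.5°.
Dip direction = azimuth of (n_x, n_y) = atan2(-0.394, -0.034) = 265°.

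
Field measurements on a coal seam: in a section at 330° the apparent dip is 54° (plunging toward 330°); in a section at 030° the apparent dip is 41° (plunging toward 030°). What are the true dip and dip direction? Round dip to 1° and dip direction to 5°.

true dip 54°, dip direction 340°

Represent each trace as a vector plunging at its apparent dip toward its trend (east-north-up frame): v₁ = (-0.294, 0.509, -0.809), v₂ = (0.377, 0.654, -0.656).
Cross product v₁ × v₂ gives the pole to the plane: n ∝ (-0.195, 0.498, 0.384).
True dip = arccos(n_z / |n|) = arccos(0.5834) = 54.3°.
Dip direction = atan2(-0.195, 0.498) = 339° (azimuth of n's horizontal projection).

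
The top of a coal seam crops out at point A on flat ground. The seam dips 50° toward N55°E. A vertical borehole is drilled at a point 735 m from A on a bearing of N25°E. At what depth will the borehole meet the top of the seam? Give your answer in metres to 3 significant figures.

759 m

The hole lies 30° from the dip direction, so the down-dip offset is 735 × cos 30° = 636.53 m.
Depth = down-dip offset × tan(dip) = 636.53 × tan 50° = 636.53 × 1.1918
Depth = 758.59 m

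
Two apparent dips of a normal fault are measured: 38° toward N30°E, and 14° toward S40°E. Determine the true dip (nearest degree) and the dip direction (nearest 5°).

true dip 44°, dip direction 065°

Each apparent-dip line lies in the plane. As unit vectors (x east, y north, z up), v₁ plunges 38°→N30°E and v₂ plunges 14°→S40°E.
Cross product v₁ × v₂ gives the pole to the plane: n ∝ (0.623, 0.289, 0.718).
Dip δ = arctan(|n_h|/n_z) = arctan(0.686/0.718) = 43.7°.
Dip direction = azimuth of (n_x, n_y) = atan2(0.623, 0.289) = 65°.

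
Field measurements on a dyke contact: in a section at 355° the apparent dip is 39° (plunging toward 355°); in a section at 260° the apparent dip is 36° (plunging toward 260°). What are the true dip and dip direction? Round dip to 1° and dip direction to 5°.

true dip 49°, dip direction 310°

Represent each trace as a vector plunging at its apparent dip toward its trend (east-north-up frame): v₁ = (-0.068, 0.774, -0.629), v₂ = (-0.797, -0.140, -0.588).
Cross product v₁ × v₂ gives the pole to the plane: n ∝ (-0.543, 0.462, 0.626).
Dip δ = arctan(|n_h|/n_z) = arctan(0.713/0.626) = 48.7°.
Dip direction = azimuth of (n_x, n_y) = atan2(-0.543, 0.462) = 310°.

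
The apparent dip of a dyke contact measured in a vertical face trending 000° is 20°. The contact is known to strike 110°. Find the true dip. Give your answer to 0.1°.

β = acute angle between strike 110° and section 000° = 70°.
tan δ = tan α / sin β = tan 20° / sin 70° = 0.3640 / 0.9397 = 0.3873
δ = arctan(0.3873) = 21.17°

21.2°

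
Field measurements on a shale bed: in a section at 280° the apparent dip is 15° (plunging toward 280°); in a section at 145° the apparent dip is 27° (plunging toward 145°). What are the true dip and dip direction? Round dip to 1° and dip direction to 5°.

true dip 46°, dip direction 205°

The two traces are lines in the plane: v₁ = (sin 280°·cos 15°, cos 280°·cos 15°, −sin 15°), v₂ = (sin 145°·cos 27°, cos 145°·cos 27°, −sin 27°).
The plane normal is n = v₁ × v₂ ∝ (-0.265, -0.564, 0.609).
True dip = arccos(n_z / |n|) = arccos(0.6986) = 45.7°.
The horizontal component of n points toward azimuth atan2(n_x, n_y) = 205°, the dip direction.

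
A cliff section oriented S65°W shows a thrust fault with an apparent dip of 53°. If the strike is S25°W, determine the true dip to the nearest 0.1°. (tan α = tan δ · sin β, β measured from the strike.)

64.2°

The section is 40° from the strike.
tan(true dip) = tan 53° / sin 40° = 2.0645
true dip = arctan 2.0645 = 64.16°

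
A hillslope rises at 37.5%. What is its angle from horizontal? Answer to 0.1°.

tan θ = 37.5/100 = 0.3750
θ = arctan(0.3750) = 20.56°

20.6°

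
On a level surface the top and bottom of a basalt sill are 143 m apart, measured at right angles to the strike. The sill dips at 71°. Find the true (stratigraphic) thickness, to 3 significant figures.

135 m

True thickness t = w · sin(dip) = 143 × sin 71°
t = 143 × 0.9455 = 135.209 m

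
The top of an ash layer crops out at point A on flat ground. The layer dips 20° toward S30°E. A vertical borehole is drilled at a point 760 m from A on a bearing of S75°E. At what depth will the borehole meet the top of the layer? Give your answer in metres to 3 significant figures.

196 m

The hole lies 45° from the dip direction, so the down-dip offset is 760 × cos 45° = 537.40 m.
Depth = down-dip offset × tan(dip) = 537.40 × tan 20° = 537.40 × 0.3640
Depth = 195.60 m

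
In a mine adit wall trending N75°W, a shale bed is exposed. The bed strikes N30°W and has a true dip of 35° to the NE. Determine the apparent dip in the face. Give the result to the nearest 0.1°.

26.3°

Angle between strike (N30°W) and section (N75°W): β = 45°.
tan(apparent dip) = tan 35° · sin 45° = 0.4951
apparent dip = arctan 0.4951 = 26.34°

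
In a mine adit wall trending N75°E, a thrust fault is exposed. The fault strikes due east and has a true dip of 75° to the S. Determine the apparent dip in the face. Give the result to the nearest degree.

44°

The section lies 15° from the strike.
tan α = tan 75° × sin 15° = 3.7321 × 0.2588 = 0.9659
apparent dip = arctan 0.9659 = 44.01°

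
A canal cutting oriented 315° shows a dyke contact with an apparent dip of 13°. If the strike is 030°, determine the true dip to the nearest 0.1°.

β = acute angle between strike 030° and section 315° = 75°.
tan δ = tan α / sin β = tan 13° / sin 75° = 0.2309 / 0.9659 = 0.2390
δ = arctan(0.2390) = 13.44°

13.4°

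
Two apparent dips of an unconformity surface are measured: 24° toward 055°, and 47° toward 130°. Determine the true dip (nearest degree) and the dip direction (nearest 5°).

Each apparent-dip line lies in the plane. As unit vectors (x east, y north, z up), v₁ plunges 24°→055° and v₂ plunges 47°→130°.
n = v₁ × v₂ = (0.562, -0.335, 0.602) (taken with n_z > 0).
Dip δ = arctan(|n_h|/n_z) = arctan(0.654/0.602) = 47.4°.
Dip direction = azimuth of (n_x, n_y) = atan2(0.562, -0.335) = 121°.

true dip 47°, dip direction 120°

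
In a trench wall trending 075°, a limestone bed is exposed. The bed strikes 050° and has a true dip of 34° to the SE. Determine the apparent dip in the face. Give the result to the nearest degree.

16°

The section lies 25° from the strike.
tan(apparent dip) = tan 34° · sin 25° = 0.2851
apparent dip = arctan 0.2851 = 15.91°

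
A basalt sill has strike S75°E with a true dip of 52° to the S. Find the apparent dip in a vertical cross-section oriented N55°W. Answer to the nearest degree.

24°

The section lies 20° from the strike.
tan α = tan 52° × sin 20° = 1.2799 × 0.3420 = 0.4378
α = arctan(0.4378) = 23.64°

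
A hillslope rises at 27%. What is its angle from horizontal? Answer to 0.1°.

15.1°

tan θ = 27/100 = 0.2700
θ = arctan(0.2700) = 15.11°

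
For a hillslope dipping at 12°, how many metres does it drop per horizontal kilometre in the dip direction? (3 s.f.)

drop per km = 1000 × tan 12° = 1000 × 0.2126

213 m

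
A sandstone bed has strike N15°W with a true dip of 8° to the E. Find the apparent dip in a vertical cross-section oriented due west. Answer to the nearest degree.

The strike is N15°W and the section trends due west; the acute angle between them is β = 75°.
tan α = tan 8° × sin 75° = 0.1405 × 0.9659 = 0.1358
α = arctan(0.1358) = 7.73°

8°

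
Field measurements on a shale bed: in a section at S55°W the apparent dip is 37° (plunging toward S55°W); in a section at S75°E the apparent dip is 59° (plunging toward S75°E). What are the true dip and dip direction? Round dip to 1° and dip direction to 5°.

Represent each trace as a vector plunging at its apparent dip toward its trend (east-north-up frame): v₁ = (-0.654, -0.458, -0.602), v₂ = (0.497, -0.133, -0.857).
Cross product v₁ × v₂ gives the pole to the plane: n ∝ (0.312, -0.860, 0.315).
Dip δ = arctan(|n_h|/n_z) = arctan(0.915/0.315) = 71.0°.
Dip direction = azimuth of (n_x, n_y) = atan2(0.312, -0.860) = 160°.

true dip 71°, dip direction 160°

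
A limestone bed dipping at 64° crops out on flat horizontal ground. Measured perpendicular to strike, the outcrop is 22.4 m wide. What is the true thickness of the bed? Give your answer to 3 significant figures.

True thickness t = w · sin(dip) = 22.4 × sin 64°
t = 22.4 × 0.8988 = 20.133 m

20.1 m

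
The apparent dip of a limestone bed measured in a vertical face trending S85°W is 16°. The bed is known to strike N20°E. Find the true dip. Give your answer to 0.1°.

β = acute angle between strike N20°E and section S85°W = 65°.
tan δ = tan α / sin β = tan 16° / sin 65° = 0.2867 / 0.9063 = 0.3164
true dip = arctan 0.3164 = 17.56°

17.6°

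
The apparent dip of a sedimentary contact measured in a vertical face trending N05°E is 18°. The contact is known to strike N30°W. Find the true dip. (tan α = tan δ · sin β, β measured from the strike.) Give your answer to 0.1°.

β = acute angle between strike N30°W and section N05°E = 35°.
tan(true dip) = tan 18° / sin 35° = 0.5665
δ = arctan(0.5665) = 29.53°

29.5°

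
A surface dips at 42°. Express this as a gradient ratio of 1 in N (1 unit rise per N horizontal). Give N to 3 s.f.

1 : N means tan θ = 1/N, so N = 1/tan 42° = 1/0.9004

1 in 1.11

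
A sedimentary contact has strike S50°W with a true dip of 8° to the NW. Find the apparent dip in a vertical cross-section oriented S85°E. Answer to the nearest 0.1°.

The section lies 45° from the strike.
tan α = tan 8° × sin 45° = 0.1405 × 0.7071 = 0.0994
α = arctan(0.0994) = 5.68°

5.7°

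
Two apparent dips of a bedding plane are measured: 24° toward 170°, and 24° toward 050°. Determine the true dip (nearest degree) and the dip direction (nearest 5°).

Each apparent-dip line lies in the plane. As unit vectors (x east, y north, z up), v₁ plunges 24°→170° and v₂ plunges 24°→050°.
n = v₁ × v₂ = (0.605, -0.220, 0.723) (taken with n_z > 0).
tan δ = √(n_x²+n_y²)/n_z = 0.644/0.723, so δ = 41.7°.
Dip direction = atan2(0.605, -0.220) = 110° (azimuth of n's horizontal projection).

true dip 42°, dip direction 110°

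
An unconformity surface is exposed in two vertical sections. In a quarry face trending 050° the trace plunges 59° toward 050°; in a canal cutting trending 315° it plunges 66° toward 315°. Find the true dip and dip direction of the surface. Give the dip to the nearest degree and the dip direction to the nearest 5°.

true dip 71°, dip direction 355°

The two traces are lines in the plane: v₁ = (sin 50°·cos 59°, cos 50°·cos 59°, −sin 59°), v₂ = (sin 315°·cos 66°, cos 315°·cos 66°, −sin 66°).
The plane normal is n = v₁ × v₂ ∝ (-0.056, 0.607, 0.209).
Dip δ = arctan(|n_h|/n_z) = arctan(0.610/0.209) = 71.1°.
Dip direction = azimuth of (n_x, n_y) = atan2(-0.056, 0.607) = 355°.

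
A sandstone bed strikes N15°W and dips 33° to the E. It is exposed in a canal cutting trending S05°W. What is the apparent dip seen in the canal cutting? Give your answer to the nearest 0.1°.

The section lies 20° from the strike.
tan(apparent dip) = tan 33° · sin 20° = 0.2221
α = arctan(0.2221) = 12.52°

12.5°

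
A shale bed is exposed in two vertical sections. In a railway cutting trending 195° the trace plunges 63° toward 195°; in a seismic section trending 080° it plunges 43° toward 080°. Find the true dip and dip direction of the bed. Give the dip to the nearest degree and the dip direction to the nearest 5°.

true dip 70°, dip direction 150°

Each apparent-dip line lies in the plane. As unit vectors (x east, y north, z up), v₁ plunges 63°→195° and v₂ plunges 43°→080°.
n = v₁ × v₂ = (0.412, -0.722, 0.301) (taken with n_z > 0).
Dip δ = arctan(|n_h|/n_z) = arctan(0.831/0.301) = 70.1°.
The horizontal component of n points toward azimuth atan2(n_x, n_y) = 150°, the dip direction.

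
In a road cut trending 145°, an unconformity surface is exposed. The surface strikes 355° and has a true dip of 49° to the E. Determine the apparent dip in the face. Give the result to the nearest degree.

30°

Angle between strike (355°) and section (145°): β = 30°.
tan(apparent dip) = tan 49° · sin 30° = 0.5752
apparent dip = arctan 0.5752 = 29.91°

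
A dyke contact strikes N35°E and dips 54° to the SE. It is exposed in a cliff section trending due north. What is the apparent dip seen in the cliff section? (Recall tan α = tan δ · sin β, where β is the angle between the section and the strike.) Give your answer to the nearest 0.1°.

38.3°

The strike is N35°E and the section trends due north; the acute angle between them is β = 35°.
tan(apparent dip) = tan 54° · sin 35° = 0.7895
α = arctan(0.7895) = 38.29°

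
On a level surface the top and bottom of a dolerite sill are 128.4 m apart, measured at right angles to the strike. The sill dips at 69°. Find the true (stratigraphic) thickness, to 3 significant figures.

120 m

True thickness t = w · sin(dip) = 128.4 × sin 69°
t = 128.4 × 0.9336 = 119.872 m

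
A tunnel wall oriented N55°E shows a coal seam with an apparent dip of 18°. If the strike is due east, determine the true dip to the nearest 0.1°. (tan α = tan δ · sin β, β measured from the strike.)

The section is 35° from the strike.
tan δ = tan α / sin β = tan 18° / sin 35° = 0.3249 / 0.5736 = 0.5665
δ = arctan(0.5665) = 29.53°

29.5°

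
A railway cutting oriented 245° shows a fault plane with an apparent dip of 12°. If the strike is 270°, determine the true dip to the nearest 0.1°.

β = acute angle between strike 270° and section 245° = 25°.
tan δ = tan α / sin β = tan 12° / sin 25° = 0.2126 / 0.4226 = 0.5030
true dip = arctan 0.5030 = 26.70°

26.7°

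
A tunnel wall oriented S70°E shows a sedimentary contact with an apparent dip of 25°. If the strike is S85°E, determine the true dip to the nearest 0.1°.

β = acute angle between strike S85°E and section S70°E = 15°.
tan δ = tan α / sin β = tan 25° / sin 15° = 0.4663 / 0.2588 = 1.8017
δ = arctan(1.8017) = 60.97°

61.0°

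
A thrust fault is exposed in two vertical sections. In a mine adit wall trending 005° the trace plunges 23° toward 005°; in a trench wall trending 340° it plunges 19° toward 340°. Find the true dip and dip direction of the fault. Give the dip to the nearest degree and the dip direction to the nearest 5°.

true dip 24°, dip direction 020°

Each apparent-dip line lies in the plane. As unit vectors (x east, y north, z up), v₁ plunges 23°→005° and v₂ plunges 19°→340°.
Cross product v₁ × v₂ gives the pole to the plane: n ∝ (0.049, 0.152, 0.368).
True dip = arccos(n_z / |n|) = arccos(0.9170) = 23.5°.
Dip direction = atan2(0.049, 0.152) = 18° (azimuth of n's horizontal projection).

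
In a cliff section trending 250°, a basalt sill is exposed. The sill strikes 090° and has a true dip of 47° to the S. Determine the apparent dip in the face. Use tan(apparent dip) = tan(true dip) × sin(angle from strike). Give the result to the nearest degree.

The section lies 20° from the strike.
tan(apparent dip) = tan 47° · sin 20° = 0.3668
α = arctan(0.3668) = 20.14°

20°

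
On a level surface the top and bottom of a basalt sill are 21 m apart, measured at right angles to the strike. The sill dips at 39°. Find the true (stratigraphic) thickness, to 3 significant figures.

True thickness t = w · sin(dip) = 21 × sin 39°
t = 21 × 0.6293 = 13.216 m

13.2 m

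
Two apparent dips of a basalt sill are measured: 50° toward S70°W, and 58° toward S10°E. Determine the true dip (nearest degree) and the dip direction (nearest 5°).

true dip 62°, dip direction 200°

Represent each trace as a vector plunging at its apparent dip toward its trend (east-north-up frame): v₁ = (-0.604, -0.220, -0.766), v₂ = (0.092, -0.522, -0.848).
The plane normal is n = v₁ × v₂ ∝ (-0.213, -0.583, 0.335).
Dip δ = arctan(|n_h|/n_z) = arctan(0.621/0.335) = 61.6°.
Dip direction = azimuth of (n_x, n_y) = atan2(-0.213, -0.583) = 200°.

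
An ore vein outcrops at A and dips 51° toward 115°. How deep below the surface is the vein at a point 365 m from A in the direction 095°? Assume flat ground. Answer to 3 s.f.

The hole lies 20° from the dip direction, so the down-dip offset is 365 × cos 20° = 342.99 m.
Depth = down-dip offset × tan(dip) = 342.99 × tan 51° = 342.99 × 1.2349
Depth = 423.55 m

424 m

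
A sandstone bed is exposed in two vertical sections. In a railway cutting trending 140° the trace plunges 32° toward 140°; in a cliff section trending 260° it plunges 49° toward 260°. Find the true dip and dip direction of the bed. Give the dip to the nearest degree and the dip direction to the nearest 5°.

true dip 61°, dip direction 210°

The two traces are lines in the plane: v₁ = (sin 140°·cos 32°, cos 140°·cos 32°, −sin 32°), v₂ = (sin 260°·cos 49°, cos 260°·cos 49°, −sin 49°).
n = v₁ × v₂ = (-0.430, -0.754, 0.482) (taken with n_z > 0).
tan δ = √(n_x²+n_y²)/n_z = 0.868/0.482, so δ = 61.0°.
Dip direction = azimuth of (n_x, n_y) = atan2(-0.430, -0.754) = 210°.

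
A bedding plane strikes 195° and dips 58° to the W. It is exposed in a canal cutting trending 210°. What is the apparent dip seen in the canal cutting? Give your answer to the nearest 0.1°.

22.5°

The section lies 15° from the strike.
tan α = tan 58° × sin 15° = 1.6003 × 0.2588 = 0.4142
α = arctan(0.4142) = 22.50°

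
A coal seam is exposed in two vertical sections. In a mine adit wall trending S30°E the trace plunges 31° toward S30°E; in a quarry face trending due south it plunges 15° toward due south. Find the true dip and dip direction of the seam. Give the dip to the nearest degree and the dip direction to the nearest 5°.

The two traces are lines in the plane: v₁ = (sin 150°·cos 31°, cos 150°·cos 31°, −sin 31°), v₂ = (sin 180°·cos 15°, cos 180°·cos 15°, −sin 15°).
Cross product v₁ × v₂ gives the pole to the plane: n ∝ (0.305, -0.111, 0.414).
Dip δ = arctan(|n_h|/n_z) = arctan(0.325/0.414) = 38.1°.
Dip direction = azimuth of (n_x, n_y) = atan2(0.305, -0.111) = 110°.

true dip 38°, dip direction 110°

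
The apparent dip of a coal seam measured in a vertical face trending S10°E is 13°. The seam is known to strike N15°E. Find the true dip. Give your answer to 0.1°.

28.6°

The section is 25° from the strike.
tan δ = tan α / sin β = tan 13° / sin 25° = 0.2309 / 0.4226 = 0.5463
δ = arctan(0.5463) = 28.65°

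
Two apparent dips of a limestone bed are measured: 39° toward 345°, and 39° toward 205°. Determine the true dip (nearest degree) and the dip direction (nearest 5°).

Represent each trace as a vector plunging at its apparent dip toward its trend (east-north-up frame): v₁ = (-0.201, 0.751, -0.629), v₂ = (-0.328, -0.704, -0.629).
The plane normal is n = v₁ × v₂ ∝ (-0.916, 0.080, 0.388).
True dip = arccos(n_z / |n|) = arccos(0.3891) = 67.1°.
Dip direction = atan2(-0.916, 0.080) = 275° (azimuth of n's horizontal projection).

true dip 67°, dip direction 275°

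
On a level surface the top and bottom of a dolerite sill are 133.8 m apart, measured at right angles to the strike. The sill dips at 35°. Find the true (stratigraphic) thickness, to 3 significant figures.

76.7 m

True thickness t = w · sin(dip) = 133.8 × sin 35°
t = 133.8 × 0.5736 = 76.745 m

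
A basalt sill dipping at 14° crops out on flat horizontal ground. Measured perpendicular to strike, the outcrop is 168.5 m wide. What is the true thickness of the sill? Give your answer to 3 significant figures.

True thickness t = w · sin(dip) = 168.5 × sin 14°
t = 168.5 × 0.2419 = 40.764 m

40.8 m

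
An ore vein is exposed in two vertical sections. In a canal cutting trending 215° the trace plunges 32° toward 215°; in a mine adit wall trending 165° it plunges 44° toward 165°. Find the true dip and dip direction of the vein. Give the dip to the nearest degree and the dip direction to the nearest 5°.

true dip 44°, dip direction 165°

The two traces are lines in the plane: v₁ = (sin 215°·cos 32°, cos 215°·cos 32°, −sin 32°), v₂ = (sin 165°·cos 44°, cos 165°·cos 44°, −sin 44°).
Cross product v₁ × v₂ gives the pole to the plane: n ∝ (0.114, -0.437, 0.467).
Dip δ = arctan(|n_h|/n_z) = arctan(0.451/0.467) = 44.0°.
The horizontal component of n points toward azimuth atan2(n_x, n_y) = 165°, the dip direction.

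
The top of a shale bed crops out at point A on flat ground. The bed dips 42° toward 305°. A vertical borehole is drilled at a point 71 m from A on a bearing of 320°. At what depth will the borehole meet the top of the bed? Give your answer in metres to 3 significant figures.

The hole lies 15° from the dip direction, so the down-dip offset is 71 × cos 15° = 68.58 m.
Depth = down-dip offset × tan(dip) = 68.58 × tan 42° = 68.58 × 0.9004
Depth = 61.75 m

61.8 m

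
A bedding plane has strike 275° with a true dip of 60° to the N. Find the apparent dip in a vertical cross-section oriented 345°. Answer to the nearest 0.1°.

58.4°

The section lies 70° from the strike.
tan α = tan 60° × sin 70° = 1.7321 × 0.9397 = 1.6276
apparent dip = arctan 1.6276 = 58.43°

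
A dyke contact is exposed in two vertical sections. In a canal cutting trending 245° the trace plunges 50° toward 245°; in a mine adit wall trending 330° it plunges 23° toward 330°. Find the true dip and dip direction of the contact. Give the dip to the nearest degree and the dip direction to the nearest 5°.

The two traces are lines in the plane: v₁ = (sin 245°·cos 50°, cos 245°·cos 50°, −sin 50°), v₂ = (sin 330°·cos 23°, cos 330°·cos 23°, −sin 23°).
Cross product v₁ × v₂ gives the pole to the plane: n ∝ (-0.717, -0.125, 0.589).
tan δ = √(n_x²+n_y²)/n_z = 0.728/0.589, so δ = 51.0°.
The horizontal component of n points toward azimuth atan2(n_x, n_y) = 260°, the dip direction.

true dip 51°, dip direction 260°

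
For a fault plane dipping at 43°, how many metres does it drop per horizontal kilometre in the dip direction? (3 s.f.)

933 m

drop per km = 1000 × tan 43° = 1000 × 0.9325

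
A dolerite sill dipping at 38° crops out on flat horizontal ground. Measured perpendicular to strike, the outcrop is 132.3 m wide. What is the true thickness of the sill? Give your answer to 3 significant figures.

81.5 m

True thickness t = w · sin(dip) = 132.3 × sin 38°
t = 132.3 × 0.6157 = 81.452 m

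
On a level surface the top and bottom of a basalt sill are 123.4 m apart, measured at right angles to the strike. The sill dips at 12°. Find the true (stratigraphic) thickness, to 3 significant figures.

True thickness t = w · sin(dip) = 123.4 × sin 12°
t = 123.4 × 0.2079 = 25.656 m

25.7 m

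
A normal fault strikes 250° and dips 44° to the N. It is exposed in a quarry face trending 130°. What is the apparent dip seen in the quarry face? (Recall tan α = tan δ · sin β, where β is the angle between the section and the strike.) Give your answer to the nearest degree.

40°

The strike is 250° and the section trends 130°; the acute angle between them is β = 60°.
tan α = tan 44° × sin 60° = 0.9657 × 0.8660 = 0.8363
α = arctan(0.8363) = 39.91°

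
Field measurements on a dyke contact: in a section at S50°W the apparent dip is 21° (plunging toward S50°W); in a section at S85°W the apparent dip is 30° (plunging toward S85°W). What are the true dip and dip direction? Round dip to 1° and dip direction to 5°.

Each apparent-dip line lies in the plane. As unit vectors (x east, y north, z up), v₁ plunges 21°→S50°W and v₂ plunges 30°→S85°W.
n = v₁ × v₂ = (-0.273, 0.048, 0.464) (taken with n_z > 0).
tan δ = √(n_x²+n_y²)/n_z = 0.277/0.464, so δ = 30.9°.
The horizontal component of n points toward azimuth atan2(n_x, n_y) = 280°, the dip direction.

true dip 31°, dip direction 280°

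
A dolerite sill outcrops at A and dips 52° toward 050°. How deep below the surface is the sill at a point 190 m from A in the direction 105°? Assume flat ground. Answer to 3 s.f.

139 m

The hole lies 55° from the dip direction, so the down-dip offset is 190 × cos 55° = 108.98 m.
Depth = down-dip offset × tan(dip) = 108.98 × tan 52° = 108.98 × 1.2799
Depth = 139.49 m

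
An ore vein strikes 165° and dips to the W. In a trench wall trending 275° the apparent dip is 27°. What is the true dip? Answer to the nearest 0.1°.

28.5°

The section is 70° from the strike.
tan δ = tan α / sin β = tan 27° / sin 70° = 0.5095 / 0.9397 = 0.5422
δ = arctan(0.5422) = 28.47°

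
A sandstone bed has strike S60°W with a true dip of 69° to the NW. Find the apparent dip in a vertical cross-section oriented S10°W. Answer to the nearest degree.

63°

The section lies 50° from the strike.
tan α = tan 69° × sin 50° = 2.6051 × 0.7660 = 1.9956
α = arctan(1.9956) = 63.38°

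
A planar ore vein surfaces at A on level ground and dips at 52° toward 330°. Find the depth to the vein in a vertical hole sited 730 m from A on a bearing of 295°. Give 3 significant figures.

765 m

The hole lies 35° from the dip direction, so the down-dip offset is 730 × cos 35° = 597.98 m.
Depth = down-dip offset × tan(dip) = 597.98 × tan 52° = 597.98 × 1.2799
Depth = 765.38 m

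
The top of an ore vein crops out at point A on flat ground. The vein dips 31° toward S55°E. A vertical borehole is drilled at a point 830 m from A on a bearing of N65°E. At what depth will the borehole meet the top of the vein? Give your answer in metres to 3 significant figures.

The hole lies 60° from the dip direction, so the down-dip offset is 830 × cos 60° = 415.00 m.
Depth = down-dip offset × tan(dip) = 415.00 × tan 31° = 415.00 × 0.6009
Depth = 249.36 m

249 m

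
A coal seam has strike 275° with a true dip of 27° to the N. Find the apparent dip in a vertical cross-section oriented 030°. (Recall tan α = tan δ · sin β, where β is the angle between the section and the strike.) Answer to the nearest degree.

The section lies 65° from the strike.
tan(apparent dip) = tan 27° · sin 65° = 0.4618
α = arctan(0.4618) = 24.79°

25°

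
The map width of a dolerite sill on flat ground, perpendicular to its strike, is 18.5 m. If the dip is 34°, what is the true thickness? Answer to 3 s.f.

True thickness t = w · sin(dip) = 18.5 × sin 34°
t = 18.5 × 0.5592 = 10.345 m

10.3 m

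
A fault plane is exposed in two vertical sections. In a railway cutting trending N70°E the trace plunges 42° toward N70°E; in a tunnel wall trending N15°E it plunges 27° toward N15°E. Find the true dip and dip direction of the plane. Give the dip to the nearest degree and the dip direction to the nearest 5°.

Each apparent-dip line lies in the plane. As unit vectors (x east, y north, z up), v₁ plunges 42°→N70°E and v₂ plunges 27°→N15°E.
n = v₁ × v₂ = (0.460, 0.163, 0.542) (taken with n_z > 0).
True dip = arccos(n_z / |n|) = arccos(0.7431) = 42.0°.
Dip direction = atan2(0.460, 0.163) = 71° (azimuth of n's horizontal projection).

true dip 42°, dip direction 070°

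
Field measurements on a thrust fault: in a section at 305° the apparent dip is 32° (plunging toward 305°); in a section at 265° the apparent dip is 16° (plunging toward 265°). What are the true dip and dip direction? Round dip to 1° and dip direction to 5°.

true dip 35°, dip direction 330°

Each apparent-dip line lies in the plane. As unit vectors (x east, y north, z up), v₁ plunges 32°→305° and v₂ plunges 16°→265°.
Cross product v₁ × v₂ gives the pole to the plane: n ∝ (-0.178, 0.316, 0.524).
tan δ = √(n_x²+n_y²)/n_z = 0.363/0.524, so δ = 34.7°.
The horizontal component of n points toward azimuth atan2(n_x, n_y) = 331°, the dip direction.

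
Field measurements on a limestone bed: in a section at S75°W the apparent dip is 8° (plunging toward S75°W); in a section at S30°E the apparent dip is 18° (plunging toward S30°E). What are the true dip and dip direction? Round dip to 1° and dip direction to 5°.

true dip 22°, dip direction 185°

The two traces are lines in the plane: v₁ = (sin 255°·cos 8°, cos 255°·cos 8°, −sin 8°), v₂ = (sin 150°·cos 18°, cos 150°·cos 18°, −sin 18°).
n = v₁ × v₂ = (-0.035, -0.362, 0.910) (taken with n_z > 0).
tan δ = √(n_x²+n_y²)/n_z = 0.363/0.910, so δ = 21.8°.
Dip direction = atan2(-0.035, -0.362) = 186° (azimuth of n's horizontal projection).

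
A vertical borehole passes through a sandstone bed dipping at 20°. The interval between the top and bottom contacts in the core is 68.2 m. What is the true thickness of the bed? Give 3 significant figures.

True thickness t = h · cos(dip) = 68.2 × cos 20°
t = 68.2 × 0.9397 = 64.087 m

64.1 m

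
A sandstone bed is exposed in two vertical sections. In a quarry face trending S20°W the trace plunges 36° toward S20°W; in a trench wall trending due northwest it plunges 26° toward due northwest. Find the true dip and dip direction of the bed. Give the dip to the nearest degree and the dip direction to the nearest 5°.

true dip 49°, dip direction 250°

The two traces are lines in the plane: v₁ = (sin 200°·cos 36°, cos 200°·cos 36°, −sin 36°), v₂ = (sin 315°·cos 26°, cos 315°·cos 26°, −sin 26°).
The plane normal is n = v₁ × v₂ ∝ (-0.707, -0.252, 0.659).
tan δ = √(n_x²+n_y²)/n_z = 0.750/0.659, so δ = 48.7°.
Dip direction = azimuth of (n_x, n_y) = atan2(-0.707, -0.252) = 250°.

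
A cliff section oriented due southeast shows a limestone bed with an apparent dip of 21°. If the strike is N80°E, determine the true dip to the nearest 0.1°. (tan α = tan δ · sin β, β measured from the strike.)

β = acute angle between strike N80°E and section due southeast = 55°.
tan(true dip) = tan 21° / sin 55° = 0.4686
δ = arctan(0.4686) = 25.11°

25.1°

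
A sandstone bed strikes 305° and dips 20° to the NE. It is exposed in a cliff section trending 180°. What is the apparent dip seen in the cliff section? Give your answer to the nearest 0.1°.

The section lies 55° from the strike.
tan α = tan 20° × sin 55° = 0.3640 × 0.8192 = 0.2981
apparent dip = arctan 0.2981 = 16.60°

16.6°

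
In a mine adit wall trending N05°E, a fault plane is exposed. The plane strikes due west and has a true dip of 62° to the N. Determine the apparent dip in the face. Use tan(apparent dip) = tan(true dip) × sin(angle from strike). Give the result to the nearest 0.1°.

61.9°

Angle between strike (due west) and section (N05°E): β = 85°.
tan(apparent dip) = tan 62° · sin 85° = 1.8736
apparent dip = arctan 1.8736 = 61.91°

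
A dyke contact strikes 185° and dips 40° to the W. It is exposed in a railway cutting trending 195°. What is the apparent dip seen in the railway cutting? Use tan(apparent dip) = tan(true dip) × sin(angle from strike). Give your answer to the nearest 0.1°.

Angle between strike (185°) and section (195°): β = 10°.
tan α = tan 40° × sin 10° = 0.8391 × 0.1736 = 0.1457
α = arctan(0.1457) = 8.29°

8.3°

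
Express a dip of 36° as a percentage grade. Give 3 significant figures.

72.7%

grade % = 100 × tan 36° = 100 × 0.7265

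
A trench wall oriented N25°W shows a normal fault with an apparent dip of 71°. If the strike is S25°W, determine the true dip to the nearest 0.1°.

The section is 50° from the strike.
tan δ = tan α / sin β = tan 71° / sin 50° = 2.9042 / 0.7660 = 3.7912
δ = arctan(3.7912) = 75.22°

75.2°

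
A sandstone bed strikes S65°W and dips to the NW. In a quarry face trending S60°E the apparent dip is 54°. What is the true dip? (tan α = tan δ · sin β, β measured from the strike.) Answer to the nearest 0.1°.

The section is 55° from the strike.
tan δ = tan α / sin β = tan 54° / sin 55° = 1.3764 / 0.8192 = 1.6803
δ = arctan(1.6803) = 59.24°

59.2°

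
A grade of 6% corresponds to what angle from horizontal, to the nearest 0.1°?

3.4°

tan θ = 6/100 = 0.0600
θ = arctan(0.0600) = 3.43°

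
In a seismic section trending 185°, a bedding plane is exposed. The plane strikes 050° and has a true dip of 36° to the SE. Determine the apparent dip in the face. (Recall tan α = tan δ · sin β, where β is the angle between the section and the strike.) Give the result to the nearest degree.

27°

The strike is 050° and the section trends 185°; the acute angle between them is β = 45°.
tan(apparent dip) = tan 36° · sin 45° = 0.5137
α = arctan(0.5137) = 27.19°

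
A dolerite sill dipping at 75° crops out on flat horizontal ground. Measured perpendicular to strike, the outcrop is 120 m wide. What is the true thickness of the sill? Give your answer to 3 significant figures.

True thickness t = w · sin(dip) = 120 × sin 75°
t = 120 × 0.9659 = 115.911 m

116 m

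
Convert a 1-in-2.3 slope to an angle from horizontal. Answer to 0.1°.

tan θ = 1/2.3 = 0.4348
θ = arctan(0.4348) = 23.50°

23.5°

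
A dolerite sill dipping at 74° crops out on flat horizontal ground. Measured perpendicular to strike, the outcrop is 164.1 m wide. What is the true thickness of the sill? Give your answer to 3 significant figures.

True thickness t = w · sin(dip) = 164.1 × sin 74°
t = 164.1 × 0.9613 = 157.743 m

158 m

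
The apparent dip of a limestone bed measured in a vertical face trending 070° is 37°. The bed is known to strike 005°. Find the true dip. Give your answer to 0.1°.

39.7°

β = acute angle between strike 005° and section 070° = 65°.
tan(true dip) = tan 37° / sin 65° = 0.8315
true dip = arctan 0.8315 = 39.74°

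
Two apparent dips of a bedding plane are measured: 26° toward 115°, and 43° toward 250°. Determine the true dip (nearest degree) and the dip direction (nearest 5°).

Each apparent-dip line lies in the plane. As unit vectors (x east, y north, z up), v₁ plunges 26°→115° and v₂ plunges 43°→250°.
The plane normal is n = v₁ × v₂ ∝ (-0.149, -0.857, 0.465).
tan δ = √(n_x²+n_y²)/n_z = 0.870/0.465, so δ = 61.9°.
The horizontal component of n points toward azimuth atan2(n_x, n_y) = 190°, the dip direction.

true dip 62°, dip direction 190°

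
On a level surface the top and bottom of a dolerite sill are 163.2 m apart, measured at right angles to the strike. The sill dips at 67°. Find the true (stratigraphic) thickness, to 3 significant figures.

True thickness t = w · sin(dip) = 163.2 × sin 67°
t = 163.2 × 0.9205 = 150.226 m

150 m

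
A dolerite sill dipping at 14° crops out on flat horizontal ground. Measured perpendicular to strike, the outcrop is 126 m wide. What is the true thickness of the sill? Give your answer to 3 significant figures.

True thickness t = w · sin(dip) = 126 × sin 14°
t = 126 × 0.2419 = 30.482 m

30.5 m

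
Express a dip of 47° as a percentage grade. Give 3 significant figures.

107%

grade % = 100 × tan 47° = 100 × 1.0724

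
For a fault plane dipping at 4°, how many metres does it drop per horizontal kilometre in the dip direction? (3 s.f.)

drop per km = 1000 × tan 4° = 1000 × 0.0699

69.9 m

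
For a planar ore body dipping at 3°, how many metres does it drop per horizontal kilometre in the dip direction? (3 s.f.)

52.4 m

drop per km = 1000 × tan 3° = 1000 × 0.0524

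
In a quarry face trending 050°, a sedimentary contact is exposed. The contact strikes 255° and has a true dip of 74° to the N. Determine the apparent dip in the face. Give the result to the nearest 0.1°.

The strike is 255° and the section trends 050°; the acute angle between them is β = 25°.
tan(apparent dip) = tan 74° · sin 25° = 1.4738
α = arctan(1.4738) = 55.84°

55.8°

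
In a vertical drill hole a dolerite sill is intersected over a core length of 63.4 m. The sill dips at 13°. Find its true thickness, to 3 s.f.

True thickness t = h · cos(dip) = 63.4 × cos 13°
t = 63.4 × 0.9744 = 61.775 m

61.8 m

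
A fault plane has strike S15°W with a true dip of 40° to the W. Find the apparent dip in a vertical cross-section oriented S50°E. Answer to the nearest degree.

37°

The strike is S15°W and the section trends S50°E; the acute angle between them is β = 65°.
tan α = tan 40° × sin 65° = 0.8391 × 0.9063 = 0.7605
apparent dip = arctan 0.7605 = 37.25°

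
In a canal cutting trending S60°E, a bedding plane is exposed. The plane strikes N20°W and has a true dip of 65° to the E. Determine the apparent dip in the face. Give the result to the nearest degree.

54°

Angle between strike (N20°W) and section (S60°E): β = 40°.
tan α = tan 65° × sin 40° = 2.1445 × 0.6428 = 1.3785
α = arctan(1.3785) = 54.04°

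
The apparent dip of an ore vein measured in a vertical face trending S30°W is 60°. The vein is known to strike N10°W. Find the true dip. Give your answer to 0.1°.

β = acute angle between strike N10°W and section S30°W = 40°.
tan δ = tan α / sin β = tan 60° / sin 40° = 1.7321 / 0.6428 = 2.6946
true dip = arctan 2.6946 = 69.64°

69.6°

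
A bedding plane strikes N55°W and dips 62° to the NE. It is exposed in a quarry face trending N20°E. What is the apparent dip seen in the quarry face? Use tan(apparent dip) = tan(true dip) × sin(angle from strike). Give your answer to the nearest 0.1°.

Angle between strike (N55°W) and section (N20°E): β = 75°.
tan α = tan 62° × sin 75° = 1.8807 × 0.9659 = 1.8166
apparent dip = arctan 1.8166 = 61.17°

61.2°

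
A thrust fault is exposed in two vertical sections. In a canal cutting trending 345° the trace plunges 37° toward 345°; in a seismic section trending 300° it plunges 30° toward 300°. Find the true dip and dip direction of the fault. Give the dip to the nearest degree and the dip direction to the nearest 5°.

The two traces are lines in the plane: v₁ = (sin 345°·cos 37°, cos 345°·cos 37°, −sin 37°), v₂ = (sin 300°·cos 30°, cos 300°·cos 30°, −sin 30°).
Cross product v₁ × v₂ gives the pole to the plane: n ∝ (-0.125, 0.348, 0.489).
Dip δ = arctan(|n_h|/n_z) = arctan(0.370/0.489) = 37.1°.
Dip direction = atan2(-0.125, 0.348) = 340° (azimuth of n's horizontal projection).

true dip 37°, dip direction 340°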